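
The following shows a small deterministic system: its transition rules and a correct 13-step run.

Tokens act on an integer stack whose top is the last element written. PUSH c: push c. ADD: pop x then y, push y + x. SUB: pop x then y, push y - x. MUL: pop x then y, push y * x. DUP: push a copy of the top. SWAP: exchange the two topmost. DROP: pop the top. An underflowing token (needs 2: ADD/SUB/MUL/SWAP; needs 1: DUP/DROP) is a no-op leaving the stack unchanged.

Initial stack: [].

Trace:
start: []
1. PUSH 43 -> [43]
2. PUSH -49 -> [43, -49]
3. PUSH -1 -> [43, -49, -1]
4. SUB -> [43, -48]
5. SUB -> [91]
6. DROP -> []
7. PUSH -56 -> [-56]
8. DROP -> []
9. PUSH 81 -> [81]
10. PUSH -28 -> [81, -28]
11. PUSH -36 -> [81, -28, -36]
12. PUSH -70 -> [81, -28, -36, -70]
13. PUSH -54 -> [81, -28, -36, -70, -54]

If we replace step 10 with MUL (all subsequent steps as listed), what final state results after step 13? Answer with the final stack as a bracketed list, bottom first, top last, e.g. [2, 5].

[81, -36, -70, -54]

(re-executing from step 10 with the substitution; state before step 10: [81])
10. MUL -> [81]
11. PUSH -36 -> [81, -36]
12. PUSH -70 -> [81, -36, -70]
13. PUSH -54 -> [81, -36, -70, -54]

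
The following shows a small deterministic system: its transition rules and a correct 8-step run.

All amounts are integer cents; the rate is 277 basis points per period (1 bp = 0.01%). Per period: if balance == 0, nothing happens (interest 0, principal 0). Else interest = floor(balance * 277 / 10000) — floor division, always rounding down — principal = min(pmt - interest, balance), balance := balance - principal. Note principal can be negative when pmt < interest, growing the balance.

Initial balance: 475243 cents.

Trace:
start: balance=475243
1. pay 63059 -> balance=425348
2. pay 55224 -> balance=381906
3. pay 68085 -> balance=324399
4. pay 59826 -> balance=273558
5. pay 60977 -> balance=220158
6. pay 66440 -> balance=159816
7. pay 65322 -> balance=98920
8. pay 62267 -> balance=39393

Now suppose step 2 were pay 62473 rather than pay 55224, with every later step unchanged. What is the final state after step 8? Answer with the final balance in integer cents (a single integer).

30852

(re-executing from step 2 with the substitution; state before step 2: balance=425348)
2. pay 62473 -> balance=374657
3. pay 68085 -> balance=316949
4. pay 59826 -> balance=265902
5. pay 60977 -> balance=212290
6. pay 66440 -> balance=151730
7. pay 65322 -> balance=90610
8. pay 62267 -> balance=30852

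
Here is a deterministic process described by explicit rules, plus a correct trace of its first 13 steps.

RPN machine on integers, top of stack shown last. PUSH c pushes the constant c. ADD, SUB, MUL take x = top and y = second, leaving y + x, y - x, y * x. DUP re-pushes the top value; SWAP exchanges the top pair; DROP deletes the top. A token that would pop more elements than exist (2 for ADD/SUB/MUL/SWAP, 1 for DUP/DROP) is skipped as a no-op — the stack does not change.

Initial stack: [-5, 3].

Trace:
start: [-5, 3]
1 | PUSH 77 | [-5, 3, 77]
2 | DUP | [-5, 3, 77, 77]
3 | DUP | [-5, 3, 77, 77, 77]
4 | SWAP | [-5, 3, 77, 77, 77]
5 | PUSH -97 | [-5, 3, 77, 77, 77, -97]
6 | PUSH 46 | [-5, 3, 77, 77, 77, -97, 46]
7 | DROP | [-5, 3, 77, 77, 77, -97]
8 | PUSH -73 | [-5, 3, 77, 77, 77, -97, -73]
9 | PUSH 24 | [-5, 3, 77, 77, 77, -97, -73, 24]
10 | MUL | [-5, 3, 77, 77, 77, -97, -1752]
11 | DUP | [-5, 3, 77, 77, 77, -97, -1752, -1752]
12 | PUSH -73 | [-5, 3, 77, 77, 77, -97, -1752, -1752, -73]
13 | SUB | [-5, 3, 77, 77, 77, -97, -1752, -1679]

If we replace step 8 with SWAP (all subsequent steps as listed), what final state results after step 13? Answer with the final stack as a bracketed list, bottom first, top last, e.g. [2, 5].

(re-executing from step 8 with the substitution; state before step 8: [-5, 3, 77, 77, 77, -97])
8 | SWAP | [-5, 3, 77, 77, -97, 77]
9 | PUSH 24 | [-5, 3, 77, 77, -97, 77, 24]
10 | MUL | [-5, 3, 77, 77, -97, 1848]
11 | DUP | [-5, 3, 77, 77, -97, 1848, 1848]
12 | PUSH -73 | [-5, 3, 77, 77, -97, 1848, 1848, -73]
13 | SUB | [-5, 3, 77, 77, -97, 1848, 1921]

[-5, 3, 77, 77, -97, 1848, 1921]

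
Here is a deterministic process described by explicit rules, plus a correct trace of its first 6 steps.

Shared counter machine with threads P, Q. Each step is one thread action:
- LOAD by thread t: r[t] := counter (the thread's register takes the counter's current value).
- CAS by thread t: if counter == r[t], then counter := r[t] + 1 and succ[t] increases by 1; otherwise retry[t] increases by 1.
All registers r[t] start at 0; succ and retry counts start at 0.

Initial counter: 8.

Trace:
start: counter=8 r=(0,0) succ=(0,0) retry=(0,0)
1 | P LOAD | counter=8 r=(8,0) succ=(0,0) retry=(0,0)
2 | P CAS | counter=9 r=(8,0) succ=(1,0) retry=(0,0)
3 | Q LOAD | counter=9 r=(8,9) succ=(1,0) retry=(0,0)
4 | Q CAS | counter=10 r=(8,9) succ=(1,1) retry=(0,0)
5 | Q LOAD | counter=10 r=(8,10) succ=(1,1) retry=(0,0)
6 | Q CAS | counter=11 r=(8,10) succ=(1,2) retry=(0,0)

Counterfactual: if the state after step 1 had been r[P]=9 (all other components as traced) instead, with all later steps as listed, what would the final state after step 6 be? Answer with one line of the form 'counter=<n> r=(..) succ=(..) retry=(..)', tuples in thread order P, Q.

counter=10 r=(9,9) succ=(0,2) retry=(1,0)

state after step 1 := counter=8 r=(9,0) succ=(0,0) retry=(0,0)
2 | P CAS | counter=8 r=(9,0) succ=(0,0) retry=(1,0)
3 | Q LOAD | counter=8 r=(9,8) succ=(0,0) retry=(1,0)
4 | Q CAS | counter=9 r=(9,8) succ=(0,1) retry=(1,0)
5 | Q LOAD | counter=9 r=(9,9) succ=(0,1) retry=(1,0)
6 | Q CAS | counter=10 r=(9,9) succ=(0,2) retry=(1,0)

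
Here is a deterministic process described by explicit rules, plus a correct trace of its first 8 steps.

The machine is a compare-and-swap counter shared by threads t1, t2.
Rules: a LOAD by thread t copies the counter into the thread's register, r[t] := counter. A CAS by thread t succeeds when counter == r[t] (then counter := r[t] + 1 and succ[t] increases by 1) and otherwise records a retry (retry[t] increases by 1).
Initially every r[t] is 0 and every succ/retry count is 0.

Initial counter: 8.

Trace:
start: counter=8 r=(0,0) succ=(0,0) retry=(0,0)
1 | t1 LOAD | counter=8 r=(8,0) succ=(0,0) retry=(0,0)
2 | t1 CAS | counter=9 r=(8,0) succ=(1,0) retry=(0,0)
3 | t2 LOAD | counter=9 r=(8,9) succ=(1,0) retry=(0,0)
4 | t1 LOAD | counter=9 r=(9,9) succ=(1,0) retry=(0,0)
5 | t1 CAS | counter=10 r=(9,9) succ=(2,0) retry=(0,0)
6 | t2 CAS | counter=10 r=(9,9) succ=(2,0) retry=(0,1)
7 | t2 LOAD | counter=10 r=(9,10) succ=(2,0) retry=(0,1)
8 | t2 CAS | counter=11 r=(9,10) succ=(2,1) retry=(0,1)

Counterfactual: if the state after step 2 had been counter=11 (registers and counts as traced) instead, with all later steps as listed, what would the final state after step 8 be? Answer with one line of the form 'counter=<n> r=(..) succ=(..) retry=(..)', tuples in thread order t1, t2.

state after step 2 := counter=11 r=(8,0) succ=(1,0) retry=(0,0)
3 | t2 LOAD | counter=11 r=(8,11) succ=(1,0) retry=(0,0)
4 | t1 LOAD | counter=11 r=(11,11) succ=(1,0) retry=(0,0)
5 | t1 CAS | counter=12 r=(11,11) succ=(2,0) retry=(0,0)
6 | t2 CAS | counter=12 r=(11,11) succ=(2,0) retry=(0,1)
7 | t2 LOAD | counter=12 r=(11,12) succ=(2,0) retry=(0,1)
8 | t2 CAS | counter=13 r=(11,12) succ=(2,1) retry=(0,1)

counter=13 r=(11,12) succ=(2,1) retry=(0,1)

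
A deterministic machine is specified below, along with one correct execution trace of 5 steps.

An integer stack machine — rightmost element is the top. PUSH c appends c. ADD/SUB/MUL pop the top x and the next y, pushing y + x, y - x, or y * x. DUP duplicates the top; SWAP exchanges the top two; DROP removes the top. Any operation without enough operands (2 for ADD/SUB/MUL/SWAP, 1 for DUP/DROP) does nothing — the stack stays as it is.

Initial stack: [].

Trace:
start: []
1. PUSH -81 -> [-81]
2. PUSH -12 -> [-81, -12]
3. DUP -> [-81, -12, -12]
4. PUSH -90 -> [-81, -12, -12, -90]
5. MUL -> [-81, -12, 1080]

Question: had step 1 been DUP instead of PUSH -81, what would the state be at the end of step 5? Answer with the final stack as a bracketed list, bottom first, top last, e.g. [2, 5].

(re-executing from step 1 with the substitution; state before step 1: [])
1. DUP -> []
2. PUSH -12 -> [-12]
3. DUP -> [-12, -12]
4. PUSH -90 -> [-12, -12, -90]
5. MUL -> [-12, 1080]

[-12, 1080]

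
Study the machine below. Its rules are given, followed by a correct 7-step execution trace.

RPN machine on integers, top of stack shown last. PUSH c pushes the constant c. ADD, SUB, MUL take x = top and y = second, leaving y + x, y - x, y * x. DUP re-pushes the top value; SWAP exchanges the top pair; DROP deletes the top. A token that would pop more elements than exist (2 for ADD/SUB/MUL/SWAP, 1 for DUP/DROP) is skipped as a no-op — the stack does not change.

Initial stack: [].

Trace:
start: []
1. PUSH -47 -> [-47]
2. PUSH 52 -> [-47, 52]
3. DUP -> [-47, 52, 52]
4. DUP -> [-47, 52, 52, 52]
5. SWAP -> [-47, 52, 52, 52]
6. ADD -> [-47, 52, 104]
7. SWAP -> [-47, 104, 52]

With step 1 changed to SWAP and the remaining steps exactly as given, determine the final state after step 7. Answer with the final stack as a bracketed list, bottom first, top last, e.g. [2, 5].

(re-executing from step 1 with the substitution; state before step 1: [])
1. SWAP -> []
2. PUSH 52 -> [52]
3. DUP -> [52, 52]
4. DUP -> [52, 52, 52]
5. SWAP -> [52, 52, 52]
6. ADD -> [52, 104]
7. SWAP -> [104, 52]

[104, 52]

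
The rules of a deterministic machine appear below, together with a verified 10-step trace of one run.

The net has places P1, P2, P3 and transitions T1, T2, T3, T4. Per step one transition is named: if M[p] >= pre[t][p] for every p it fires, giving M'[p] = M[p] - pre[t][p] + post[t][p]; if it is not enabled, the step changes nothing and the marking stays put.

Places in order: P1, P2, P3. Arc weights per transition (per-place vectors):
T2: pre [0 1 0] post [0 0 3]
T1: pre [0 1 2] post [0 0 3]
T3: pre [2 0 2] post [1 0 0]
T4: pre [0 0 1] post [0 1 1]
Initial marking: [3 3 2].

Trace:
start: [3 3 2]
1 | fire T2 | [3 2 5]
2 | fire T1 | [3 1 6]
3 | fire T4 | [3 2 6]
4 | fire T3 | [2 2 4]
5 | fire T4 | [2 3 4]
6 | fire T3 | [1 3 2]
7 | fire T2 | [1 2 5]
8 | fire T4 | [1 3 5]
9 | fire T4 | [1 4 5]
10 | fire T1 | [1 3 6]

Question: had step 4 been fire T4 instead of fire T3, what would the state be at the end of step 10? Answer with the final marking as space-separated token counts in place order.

2 4 8

(re-executing from step 4 with the substitution; state before step 4: [3 2 6])
4 | fire T4 | [3 3 6]
5 | fire T4 | [3 4 6]
6 | fire T3 | [2 4 4]
7 | fire T2 | [2 3 7]
8 | fire T4 | [2 4 7]
9 | fire T4 | [2 5 7]
10 | fire T1 | [2 4 8]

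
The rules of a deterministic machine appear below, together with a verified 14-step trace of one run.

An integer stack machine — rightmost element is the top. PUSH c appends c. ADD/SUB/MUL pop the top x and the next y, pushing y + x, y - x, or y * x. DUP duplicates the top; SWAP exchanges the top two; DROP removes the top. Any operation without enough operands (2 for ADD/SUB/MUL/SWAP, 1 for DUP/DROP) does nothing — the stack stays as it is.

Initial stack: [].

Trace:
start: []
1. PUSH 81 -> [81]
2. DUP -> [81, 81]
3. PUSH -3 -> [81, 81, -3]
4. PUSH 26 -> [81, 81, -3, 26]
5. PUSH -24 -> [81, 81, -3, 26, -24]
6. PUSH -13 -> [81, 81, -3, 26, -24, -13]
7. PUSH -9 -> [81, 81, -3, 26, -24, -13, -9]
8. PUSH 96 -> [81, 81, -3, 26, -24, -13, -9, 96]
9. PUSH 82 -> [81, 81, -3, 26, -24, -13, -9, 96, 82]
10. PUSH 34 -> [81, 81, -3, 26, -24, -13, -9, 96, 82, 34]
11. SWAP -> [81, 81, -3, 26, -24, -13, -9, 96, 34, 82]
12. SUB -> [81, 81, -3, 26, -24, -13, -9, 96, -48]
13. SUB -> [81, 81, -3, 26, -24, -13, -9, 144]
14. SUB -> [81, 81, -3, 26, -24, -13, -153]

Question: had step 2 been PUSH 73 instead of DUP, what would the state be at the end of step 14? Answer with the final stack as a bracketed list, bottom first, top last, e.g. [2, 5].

(re-executing from step 2 with the substitution; state before step 2: [81])
2. PUSH 73 -> [81, 73]
3. PUSH -3 -> [81, 73, -3]
4. PUSH 26 -> [81, 73, -3, 26]
5. PUSH -24 -> [81, 73, -3, 26, -24]
6. PUSH -13 -> [81, 73, -3, 26, -24, -13]
7. PUSH -9 -> [81, 73, -3, 26, -24, -13, -9]
8. PUSH 96 -> [81, 73, -3, 26, -24, -13, -9, 96]
9. PUSH 82 -> [81, 73, -3, 26, -24, -13, -9, 96, 82]
10. PUSH 34 -> [81, 73, -3, 26, -24, -13, -9, 96, 82, 34]
11. SWAP -> [81, 73, -3, 26, -24, -13, -9, 96, 34, 82]
12. SUB -> [81, 73, -3, 26, -24, -13, -9, 96, -48]
13. SUB -> [81, 73, -3, 26, -24, -13, -9, 144]
14. SUB -> [81, 73, -3, 26, -24, -13, -153]

[81, 73, -3, 26, -24, -13, -153]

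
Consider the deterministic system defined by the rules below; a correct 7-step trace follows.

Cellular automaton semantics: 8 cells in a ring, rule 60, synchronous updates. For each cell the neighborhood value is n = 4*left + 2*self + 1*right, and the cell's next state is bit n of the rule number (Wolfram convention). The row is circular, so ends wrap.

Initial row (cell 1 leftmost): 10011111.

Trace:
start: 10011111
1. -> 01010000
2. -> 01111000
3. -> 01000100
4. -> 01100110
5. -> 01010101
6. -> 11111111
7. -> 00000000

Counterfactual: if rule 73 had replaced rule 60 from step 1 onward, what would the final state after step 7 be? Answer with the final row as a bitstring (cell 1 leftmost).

10010110

(re-executing steps 1..7 under rule 73; state before step 1: 10011111)
1. -> 10010000
2. -> 00000110
3. -> 11110110
4. -> 10010110
5. -> 00000110
6. -> 11110110
7. -> 10010110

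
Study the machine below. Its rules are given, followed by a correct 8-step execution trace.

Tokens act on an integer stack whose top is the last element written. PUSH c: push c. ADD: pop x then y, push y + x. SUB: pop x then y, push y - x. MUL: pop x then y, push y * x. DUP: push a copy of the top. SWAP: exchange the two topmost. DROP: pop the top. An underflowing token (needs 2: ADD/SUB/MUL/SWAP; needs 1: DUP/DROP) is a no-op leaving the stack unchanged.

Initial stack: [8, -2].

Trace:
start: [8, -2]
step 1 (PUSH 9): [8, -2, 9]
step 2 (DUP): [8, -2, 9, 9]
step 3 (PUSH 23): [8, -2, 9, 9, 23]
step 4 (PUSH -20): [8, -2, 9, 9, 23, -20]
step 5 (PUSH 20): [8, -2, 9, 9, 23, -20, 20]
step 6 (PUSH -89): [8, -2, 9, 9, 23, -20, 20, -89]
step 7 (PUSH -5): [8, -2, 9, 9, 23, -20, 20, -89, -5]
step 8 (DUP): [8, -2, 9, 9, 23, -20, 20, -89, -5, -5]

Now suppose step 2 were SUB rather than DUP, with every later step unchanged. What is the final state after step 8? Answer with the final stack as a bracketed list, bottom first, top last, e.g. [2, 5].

[8, -11, 23, -20, 20, -89, -5, -5]

(re-executing from step 2 with the substitution; state before step 2: [8, -2, 9])
step 2 (SUB): [8, -11]
step 3 (PUSH 23): [8, -11, 23]
step 4 (PUSH -20): [8, -11, 23, -20]
step 5 (PUSH 20): [8, -11, 23, -20, 20]
step 6 (PUSH -89): [8, -11, 23, -20, 20, -89]
step 7 (PUSH -5): [8, -11, 23, -20, 20, -89, -5]
step 8 (DUP): [8, -11, 23, -20, 20, -89, -5, -5]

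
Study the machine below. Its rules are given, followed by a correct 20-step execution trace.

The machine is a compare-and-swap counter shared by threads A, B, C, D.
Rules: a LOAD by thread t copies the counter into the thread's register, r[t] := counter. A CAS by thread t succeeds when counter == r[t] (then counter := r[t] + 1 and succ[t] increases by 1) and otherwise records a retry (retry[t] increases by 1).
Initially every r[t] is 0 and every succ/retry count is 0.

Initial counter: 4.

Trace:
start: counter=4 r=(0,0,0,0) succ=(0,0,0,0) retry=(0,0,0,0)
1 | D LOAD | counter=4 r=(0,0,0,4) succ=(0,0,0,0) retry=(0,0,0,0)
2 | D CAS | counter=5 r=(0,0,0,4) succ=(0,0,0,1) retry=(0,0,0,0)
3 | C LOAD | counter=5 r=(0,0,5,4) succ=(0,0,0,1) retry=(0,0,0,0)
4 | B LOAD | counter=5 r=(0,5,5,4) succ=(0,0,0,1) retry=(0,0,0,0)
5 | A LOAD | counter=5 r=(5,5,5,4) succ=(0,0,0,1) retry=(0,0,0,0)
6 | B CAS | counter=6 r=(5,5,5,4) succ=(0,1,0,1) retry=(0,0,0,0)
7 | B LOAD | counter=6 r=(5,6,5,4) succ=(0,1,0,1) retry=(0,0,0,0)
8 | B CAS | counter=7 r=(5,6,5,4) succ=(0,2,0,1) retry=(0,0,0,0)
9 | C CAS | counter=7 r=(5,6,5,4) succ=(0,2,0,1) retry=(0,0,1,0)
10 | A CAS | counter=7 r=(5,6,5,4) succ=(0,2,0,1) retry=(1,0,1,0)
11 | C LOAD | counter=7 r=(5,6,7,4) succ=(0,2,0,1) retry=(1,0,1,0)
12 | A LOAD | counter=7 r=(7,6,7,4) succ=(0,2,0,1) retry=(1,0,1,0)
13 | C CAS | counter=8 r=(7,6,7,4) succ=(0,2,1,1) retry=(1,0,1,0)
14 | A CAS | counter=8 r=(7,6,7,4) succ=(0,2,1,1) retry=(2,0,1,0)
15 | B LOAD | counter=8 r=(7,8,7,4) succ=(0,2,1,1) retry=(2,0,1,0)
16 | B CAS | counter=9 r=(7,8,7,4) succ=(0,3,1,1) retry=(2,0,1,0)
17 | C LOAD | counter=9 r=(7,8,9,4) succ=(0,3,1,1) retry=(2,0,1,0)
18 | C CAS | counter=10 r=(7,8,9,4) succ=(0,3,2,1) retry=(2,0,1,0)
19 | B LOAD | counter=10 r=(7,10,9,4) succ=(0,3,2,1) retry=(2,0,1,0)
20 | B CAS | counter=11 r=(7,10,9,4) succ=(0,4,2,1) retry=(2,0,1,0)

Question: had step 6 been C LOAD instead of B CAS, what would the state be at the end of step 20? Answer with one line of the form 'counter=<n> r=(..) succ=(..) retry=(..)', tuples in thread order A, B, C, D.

(re-executing from step 6 with the substitution; state before step 6: counter=5 r=(5,5,5,4) succ=(0,0,0,1) retry=(0,0,0,0))
6 | C LOAD | counter=5 r=(5,5,5,4) succ=(0,0,0,1) retry=(0,0,0,0)
7 | B LOAD | counter=5 r=(5,5,5,4) succ=(0,0,0,1) retry=(0,0,0,0)
8 | B CAS | counter=6 r=(5,5,5,4) succ=(0,1,0,1) retry=(0,0,0,0)
9 | C CAS | counter=6 r=(5,5,5,4) succ=(0,1,0,1) retry=(0,0,1,0)
10 | A CAS | counter=6 r=(5,5,5,4) succ=(0,1,0,1) retry=(1,0,1,0)
11 | C LOAD | counter=6 r=(5,5,6,4) succ=(0,1,0,1) retry=(1,0,1,0)
12 | A LOAD | counter=6 r=(6,5,6,4) succ=(0,1,0,1) retry=(1,0,1,0)
13 | C CAS | counter=7 r=(6,5,6,4) succ=(0,1,1,1) retry=(1,0,1,0)
14 | A CAS | counter=7 r=(6,5,6,4) succ=(0,1,1,1) retry=(2,0,1,0)
15 | B LOAD | counter=7 r=(6,7,6,4) succ=(0,1,1,1) retry=(2,0,1,0)
16 | B CAS | counter=8 r=(6,7,6,4) succ=(0,2,1,1) retry=(2,0,1,0)
17 | C LOAD | counter=8 r=(6,7,8,4) succ=(0,2,1,1) retry=(2,0,1,0)
18 | C CAS | counter=9 r=(6,7,8,4) succ=(0,2,2,1) retry=(2,0,1,0)
19 | B LOAD | counter=9 r=(6,9,8,4) succ=(0,2,2,1) retry=(2,0,1,0)
20 | B CAS | counter=10 r=(6,9,8,4) succ=(0,3,2,1) retry=(2,0,1,0)

counter=10 r=(6,9,8,4) succ=(0,3,2,1) retry=(2,0,1,0)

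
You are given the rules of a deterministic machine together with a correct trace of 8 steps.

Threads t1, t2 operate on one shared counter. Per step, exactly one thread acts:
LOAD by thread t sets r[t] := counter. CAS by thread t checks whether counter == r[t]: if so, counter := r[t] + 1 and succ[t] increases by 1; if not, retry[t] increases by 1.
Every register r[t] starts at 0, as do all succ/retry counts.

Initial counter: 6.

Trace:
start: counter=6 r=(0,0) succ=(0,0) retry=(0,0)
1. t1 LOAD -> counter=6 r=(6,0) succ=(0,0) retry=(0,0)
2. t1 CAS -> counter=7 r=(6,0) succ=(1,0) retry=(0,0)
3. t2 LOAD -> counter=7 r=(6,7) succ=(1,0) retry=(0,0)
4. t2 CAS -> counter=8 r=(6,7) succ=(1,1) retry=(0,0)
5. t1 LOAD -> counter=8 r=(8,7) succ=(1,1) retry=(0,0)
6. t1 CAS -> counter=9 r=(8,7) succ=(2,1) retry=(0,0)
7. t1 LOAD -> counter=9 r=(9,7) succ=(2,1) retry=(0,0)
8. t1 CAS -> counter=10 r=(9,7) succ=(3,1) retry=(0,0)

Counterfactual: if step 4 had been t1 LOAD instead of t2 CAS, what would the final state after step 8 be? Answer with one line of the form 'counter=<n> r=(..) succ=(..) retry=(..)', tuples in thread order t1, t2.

counter=9 r=(8,7) succ=(3,0) retry=(0,0)

(re-executing from step 4 with the substitution; state before step 4: counter=7 r=(6,7) succ=(1,0) retry=(0,0))
4. t1 LOAD -> counter=7 r=(7,7) succ=(1,0) retry=(0,0)
5. t1 LOAD -> counter=7 r=(7,7) succ=(1,0) retry=(0,0)
6. t1 CAS -> counter=8 r=(7,7) succ=(2,0) retry=(0,0)
7. t1 LOAD -> counter=8 r=(8,7) succ=(2,0) retry=(0,0)
8. t1 CAS -> counter=9 r=(8,7) succ=(3,0) retry=(0,0)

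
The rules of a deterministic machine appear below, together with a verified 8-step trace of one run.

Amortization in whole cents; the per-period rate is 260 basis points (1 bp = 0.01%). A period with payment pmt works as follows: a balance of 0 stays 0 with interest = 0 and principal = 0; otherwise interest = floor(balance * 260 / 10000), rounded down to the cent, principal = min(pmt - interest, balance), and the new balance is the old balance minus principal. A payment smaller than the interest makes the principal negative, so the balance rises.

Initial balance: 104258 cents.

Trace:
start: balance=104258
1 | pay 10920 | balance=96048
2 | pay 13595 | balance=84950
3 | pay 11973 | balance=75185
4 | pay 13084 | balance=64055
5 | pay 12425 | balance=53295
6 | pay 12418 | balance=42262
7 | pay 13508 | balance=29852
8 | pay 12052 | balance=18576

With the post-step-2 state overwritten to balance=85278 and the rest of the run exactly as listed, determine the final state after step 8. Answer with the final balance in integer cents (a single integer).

state after step 2 := balance=85278
3 | pay 11973 | balance=75522
4 | pay 13084 | balance=64401
5 | pay 12425 | balance=53650
6 | pay 12418 | balance=42626
7 | pay 13508 | balance=30226
8 | pay 12052 | balance=18959

18959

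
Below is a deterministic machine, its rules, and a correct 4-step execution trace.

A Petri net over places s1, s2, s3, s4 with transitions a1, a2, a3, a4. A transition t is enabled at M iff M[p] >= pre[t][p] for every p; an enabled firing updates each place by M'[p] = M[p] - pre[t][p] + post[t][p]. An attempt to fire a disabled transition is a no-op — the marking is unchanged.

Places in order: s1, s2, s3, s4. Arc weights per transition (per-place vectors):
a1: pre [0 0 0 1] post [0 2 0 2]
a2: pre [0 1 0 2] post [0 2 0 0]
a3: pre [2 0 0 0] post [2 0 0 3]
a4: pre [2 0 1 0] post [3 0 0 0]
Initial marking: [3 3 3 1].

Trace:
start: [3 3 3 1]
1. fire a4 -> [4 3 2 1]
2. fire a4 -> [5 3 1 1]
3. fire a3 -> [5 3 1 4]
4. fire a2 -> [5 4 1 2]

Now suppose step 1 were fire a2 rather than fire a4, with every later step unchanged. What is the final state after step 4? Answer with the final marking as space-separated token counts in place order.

(re-executing from step 1 with the substitution; state before step 1: [3 3 3 1])
1. fire a2 -> [3 3 3 1]
2. fire a4 -> [4 3 2 1]
3. fire a3 -> [4 3 2 4]
4. fire a2 -> [4 4 2 2]

4 4 2 2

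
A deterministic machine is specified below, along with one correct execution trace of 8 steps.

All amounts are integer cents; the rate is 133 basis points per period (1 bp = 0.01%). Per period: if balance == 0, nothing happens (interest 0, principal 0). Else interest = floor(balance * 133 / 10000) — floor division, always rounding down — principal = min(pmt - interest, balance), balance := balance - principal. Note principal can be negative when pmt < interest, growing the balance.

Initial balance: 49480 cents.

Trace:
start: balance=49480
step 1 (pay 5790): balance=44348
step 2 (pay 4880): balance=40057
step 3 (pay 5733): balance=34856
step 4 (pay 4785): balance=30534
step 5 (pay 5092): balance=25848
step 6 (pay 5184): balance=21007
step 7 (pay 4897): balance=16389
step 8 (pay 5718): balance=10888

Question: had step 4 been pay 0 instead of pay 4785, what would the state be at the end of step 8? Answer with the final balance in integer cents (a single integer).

(re-executing from step 4 with the substitution; state before step 4: balance=34856)
step 4 (pay 0): balance=35319
step 5 (pay 5092): balance=30696
step 6 (pay 5184): balance=25920
step 7 (pay 4897): balance=21367
step 8 (pay 5718): balance=15933

15933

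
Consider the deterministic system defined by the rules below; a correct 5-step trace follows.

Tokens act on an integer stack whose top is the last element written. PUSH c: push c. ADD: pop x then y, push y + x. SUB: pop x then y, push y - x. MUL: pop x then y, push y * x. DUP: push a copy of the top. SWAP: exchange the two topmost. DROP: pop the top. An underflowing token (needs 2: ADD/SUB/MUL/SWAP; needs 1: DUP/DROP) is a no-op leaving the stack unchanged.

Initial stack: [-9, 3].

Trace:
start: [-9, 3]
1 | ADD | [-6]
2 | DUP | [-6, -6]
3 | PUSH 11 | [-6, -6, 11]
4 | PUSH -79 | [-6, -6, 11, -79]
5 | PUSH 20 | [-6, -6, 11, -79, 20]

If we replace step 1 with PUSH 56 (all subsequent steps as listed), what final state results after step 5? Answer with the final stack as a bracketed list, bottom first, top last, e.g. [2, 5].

[-9, 3, 56, 56, 11, -79, 20]

(re-executing from step 1 with the substitution; state before step 1: [-9, 3])
1 | PUSH 56 | [-9, 3, 56]
2 | DUP | [-9, 3, 56, 56]
3 | PUSH 11 | [-9, 3, 56, 56, 11]
4 | PUSH -79 | [-9, 3, 56, 56, 11, -79]
5 | PUSH 20 | [-9, 3, 56, 56, 11, -79, 20]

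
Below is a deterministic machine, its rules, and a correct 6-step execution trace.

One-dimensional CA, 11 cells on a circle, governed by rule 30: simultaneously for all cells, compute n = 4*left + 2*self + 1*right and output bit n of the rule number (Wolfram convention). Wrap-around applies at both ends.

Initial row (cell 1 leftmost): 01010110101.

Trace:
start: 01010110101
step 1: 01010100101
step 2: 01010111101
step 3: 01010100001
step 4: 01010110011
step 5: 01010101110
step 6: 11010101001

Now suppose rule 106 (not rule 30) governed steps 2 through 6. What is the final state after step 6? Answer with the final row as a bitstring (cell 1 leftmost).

(re-executing steps 2..6 under rule 106; state before step 2: 01010100101)
step 2: 10101001010
step 3: 01010010101
step 4: 10100101010
step 5: 01001010101
step 6: 10010101010

10010101010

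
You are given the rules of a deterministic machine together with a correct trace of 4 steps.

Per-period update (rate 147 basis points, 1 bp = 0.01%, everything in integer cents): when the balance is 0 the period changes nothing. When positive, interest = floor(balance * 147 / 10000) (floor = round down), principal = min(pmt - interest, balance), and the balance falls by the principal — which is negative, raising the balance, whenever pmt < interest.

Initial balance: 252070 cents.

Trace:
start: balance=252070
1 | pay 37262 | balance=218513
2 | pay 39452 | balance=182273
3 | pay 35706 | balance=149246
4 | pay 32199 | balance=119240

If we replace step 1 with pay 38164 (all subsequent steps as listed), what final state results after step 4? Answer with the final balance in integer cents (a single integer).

(re-executing from step 1 with the substitution; state before step 1: balance=252070)
1 | pay 38164 | balance=217611
2 | pay 39452 | balance=181357
3 | pay 35706 | balance=148316
4 | pay 32199 | balance=118297

118297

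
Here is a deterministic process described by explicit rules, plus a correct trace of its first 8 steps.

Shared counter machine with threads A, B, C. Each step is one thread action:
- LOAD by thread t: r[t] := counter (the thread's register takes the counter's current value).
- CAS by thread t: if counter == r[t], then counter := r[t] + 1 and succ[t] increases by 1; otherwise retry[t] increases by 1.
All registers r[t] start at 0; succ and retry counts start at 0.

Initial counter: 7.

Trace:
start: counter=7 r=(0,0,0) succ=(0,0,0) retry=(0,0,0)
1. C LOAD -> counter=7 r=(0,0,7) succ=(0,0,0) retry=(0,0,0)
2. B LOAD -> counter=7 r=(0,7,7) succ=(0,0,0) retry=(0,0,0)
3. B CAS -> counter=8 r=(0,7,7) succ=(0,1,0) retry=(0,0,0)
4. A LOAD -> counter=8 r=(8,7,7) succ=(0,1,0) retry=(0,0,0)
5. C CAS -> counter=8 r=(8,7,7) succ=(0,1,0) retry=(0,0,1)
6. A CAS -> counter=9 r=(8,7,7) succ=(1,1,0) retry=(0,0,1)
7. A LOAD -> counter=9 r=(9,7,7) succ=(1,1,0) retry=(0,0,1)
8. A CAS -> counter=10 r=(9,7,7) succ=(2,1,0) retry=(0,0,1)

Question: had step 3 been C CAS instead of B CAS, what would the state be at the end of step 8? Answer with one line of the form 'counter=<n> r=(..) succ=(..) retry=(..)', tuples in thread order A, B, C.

counter=10 r=(9,7,7) succ=(2,0,1) retry=(0,0,1)

(re-executing from step 3 with the substitution; state before step 3: counter=7 r=(0,7,7) succ=(0,0,0) retry=(0,0,0))
3. C CAS -> counter=8 r=(0,7,7) succ=(0,0,1) retry=(0,0,0)
4. A LOAD -> counter=8 r=(8,7,7) succ=(0,0,1) retry=(0,0,0)
5. C CAS -> counter=8 r=(8,7,7) succ=(0,0,1) retry=(0,0,1)
6. A CAS -> counter=9 r=(8,7,7) succ=(1,0,1) retry=(0,0,1)
7. A LOAD -> counter=9 r=(9,7,7) succ=(1,0,1) retry=(0,0,1)
8. A CAS -> counter=10 r=(9,7,7) succ=(2,0,1) retry=(0,0,1)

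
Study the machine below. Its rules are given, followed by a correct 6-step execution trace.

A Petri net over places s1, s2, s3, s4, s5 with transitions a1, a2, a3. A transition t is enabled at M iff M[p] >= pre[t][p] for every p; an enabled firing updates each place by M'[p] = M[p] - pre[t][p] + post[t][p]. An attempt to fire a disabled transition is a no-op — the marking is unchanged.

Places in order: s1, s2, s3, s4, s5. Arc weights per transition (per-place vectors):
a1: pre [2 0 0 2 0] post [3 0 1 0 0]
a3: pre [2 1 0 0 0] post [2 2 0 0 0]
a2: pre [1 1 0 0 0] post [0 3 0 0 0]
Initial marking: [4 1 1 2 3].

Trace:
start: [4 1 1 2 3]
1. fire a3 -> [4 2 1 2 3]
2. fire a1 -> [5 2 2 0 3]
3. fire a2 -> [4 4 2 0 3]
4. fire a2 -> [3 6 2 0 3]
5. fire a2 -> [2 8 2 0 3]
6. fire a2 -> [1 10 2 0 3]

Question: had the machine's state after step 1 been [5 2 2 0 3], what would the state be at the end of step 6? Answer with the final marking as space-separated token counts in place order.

state after step 1 := [5 2 2 0 3]
2. fire a1 -> [5 2 2 0 3]
3. fire a2 -> [4 4 2 0 3]
4. fire a2 -> [3 6 2 0 3]
5. fire a2 -> [2 8 2 0 3]
6. fire a2 -> [1 10 2 0 3]

1 10 2 0 3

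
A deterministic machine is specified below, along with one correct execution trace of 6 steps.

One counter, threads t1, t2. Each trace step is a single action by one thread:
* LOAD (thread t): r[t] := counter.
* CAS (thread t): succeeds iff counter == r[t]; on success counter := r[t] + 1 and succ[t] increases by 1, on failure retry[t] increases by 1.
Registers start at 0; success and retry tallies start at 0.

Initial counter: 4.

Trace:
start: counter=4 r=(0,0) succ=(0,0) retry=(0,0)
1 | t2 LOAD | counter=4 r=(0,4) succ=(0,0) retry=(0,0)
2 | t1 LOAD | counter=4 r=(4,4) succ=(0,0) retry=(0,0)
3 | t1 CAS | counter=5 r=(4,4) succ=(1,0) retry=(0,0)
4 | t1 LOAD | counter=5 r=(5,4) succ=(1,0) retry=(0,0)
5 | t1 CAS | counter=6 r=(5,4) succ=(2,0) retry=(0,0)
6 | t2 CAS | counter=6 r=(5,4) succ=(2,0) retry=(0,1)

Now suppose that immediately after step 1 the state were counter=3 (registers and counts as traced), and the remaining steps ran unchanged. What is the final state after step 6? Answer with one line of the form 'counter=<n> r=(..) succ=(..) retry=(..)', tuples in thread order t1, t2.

state after step 1 := counter=3 r=(0,4) succ=(0,0) retry=(0,0)
2 | t1 LOAD | counter=3 r=(3,4) succ=(0,0) retry=(0,0)
3 | t1 CAS | counter=4 r=(3,4) succ=(1,0) retry=(0,0)
4 | t1 LOAD | counter=4 r=(4,4) succ=(1,0) retry=(0,0)
5 | t1 CAS | counter=5 r=(4,4) succ=(2,0) retry=(0,0)
6 | t2 CAS | counter=5 r=(4,4) succ=(2,0) retry=(0,1)

counter=5 r=(4,4) succ=(2,0) retry=(0,1)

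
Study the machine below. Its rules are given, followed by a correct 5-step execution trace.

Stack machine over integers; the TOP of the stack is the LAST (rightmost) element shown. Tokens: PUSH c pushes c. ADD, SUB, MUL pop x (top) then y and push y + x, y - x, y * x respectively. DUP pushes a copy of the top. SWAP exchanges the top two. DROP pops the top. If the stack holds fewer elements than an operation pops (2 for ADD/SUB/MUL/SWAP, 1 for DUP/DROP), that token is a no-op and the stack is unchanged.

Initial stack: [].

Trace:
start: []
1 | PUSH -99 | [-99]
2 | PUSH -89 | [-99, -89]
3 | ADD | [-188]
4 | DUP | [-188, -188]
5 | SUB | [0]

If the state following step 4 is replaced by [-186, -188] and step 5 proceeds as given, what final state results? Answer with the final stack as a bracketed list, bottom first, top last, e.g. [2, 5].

state after step 4 := [-186, -188]
5 | SUB | [2]

[2]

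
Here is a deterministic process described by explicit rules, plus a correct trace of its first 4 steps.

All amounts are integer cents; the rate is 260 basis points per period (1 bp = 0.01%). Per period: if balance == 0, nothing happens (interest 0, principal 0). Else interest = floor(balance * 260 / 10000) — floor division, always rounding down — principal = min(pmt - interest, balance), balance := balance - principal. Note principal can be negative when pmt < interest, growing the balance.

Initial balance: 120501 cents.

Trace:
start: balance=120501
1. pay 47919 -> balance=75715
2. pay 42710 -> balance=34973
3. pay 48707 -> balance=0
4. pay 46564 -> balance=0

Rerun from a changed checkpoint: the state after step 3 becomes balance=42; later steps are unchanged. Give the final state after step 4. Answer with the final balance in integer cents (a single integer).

state after step 3 := balance=42
4. pay 46564 -> balance=0

0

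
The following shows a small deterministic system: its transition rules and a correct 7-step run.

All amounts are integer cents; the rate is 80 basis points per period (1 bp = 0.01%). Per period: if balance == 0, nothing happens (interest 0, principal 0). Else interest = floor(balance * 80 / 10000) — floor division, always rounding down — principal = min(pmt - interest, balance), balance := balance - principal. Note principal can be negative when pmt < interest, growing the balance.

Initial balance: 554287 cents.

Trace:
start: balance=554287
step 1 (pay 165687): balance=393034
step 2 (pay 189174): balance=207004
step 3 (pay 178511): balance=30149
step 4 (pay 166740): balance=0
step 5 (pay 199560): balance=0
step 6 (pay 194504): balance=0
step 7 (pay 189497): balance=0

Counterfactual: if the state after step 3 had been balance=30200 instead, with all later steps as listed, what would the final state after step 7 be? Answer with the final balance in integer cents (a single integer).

0

state after step 3 := balance=30200
step 4 (pay 166740): balance=0
step 5 (pay 199560): balance=0
step 6 (pay 194504): balance=0
step 7 (pay 189497): balance=0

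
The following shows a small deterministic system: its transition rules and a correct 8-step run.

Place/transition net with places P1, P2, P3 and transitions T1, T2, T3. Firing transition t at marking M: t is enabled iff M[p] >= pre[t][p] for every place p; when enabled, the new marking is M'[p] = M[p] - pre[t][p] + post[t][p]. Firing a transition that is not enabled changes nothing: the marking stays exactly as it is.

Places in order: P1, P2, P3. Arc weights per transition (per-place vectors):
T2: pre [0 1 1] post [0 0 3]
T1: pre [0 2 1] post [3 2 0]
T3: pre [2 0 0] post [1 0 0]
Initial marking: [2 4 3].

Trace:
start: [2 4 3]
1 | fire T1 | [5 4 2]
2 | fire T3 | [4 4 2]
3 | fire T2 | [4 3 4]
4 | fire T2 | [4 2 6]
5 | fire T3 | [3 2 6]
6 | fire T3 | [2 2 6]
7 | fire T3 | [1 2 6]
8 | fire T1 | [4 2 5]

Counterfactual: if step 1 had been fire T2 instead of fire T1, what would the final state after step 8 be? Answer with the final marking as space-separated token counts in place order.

1 1 9

(re-executing from step 1 with the substitution; state before step 1: [2 4 3])
1 | fire T2 | [2 3 5]
2 | fire T3 | [1 3 5]
3 | fire T2 | [1 2 7]
4 | fire T2 | [1 1 9]
5 | fire T3 | [1 1 9]
6 | fire T3 | [1 1 9]
7 | fire T3 | [1 1 9]
8 | fire T1 | [1 1 9]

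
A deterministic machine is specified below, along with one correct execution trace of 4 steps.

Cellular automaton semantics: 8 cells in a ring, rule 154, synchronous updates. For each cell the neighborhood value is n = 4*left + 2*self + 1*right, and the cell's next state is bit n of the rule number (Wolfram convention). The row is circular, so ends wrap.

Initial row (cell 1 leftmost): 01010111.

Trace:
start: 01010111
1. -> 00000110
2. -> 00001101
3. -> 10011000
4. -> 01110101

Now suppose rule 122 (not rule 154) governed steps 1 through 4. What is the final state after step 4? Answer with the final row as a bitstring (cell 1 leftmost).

11011000

(re-executing steps 1..4 under rule 122; state before step 1: 01010111)
1. -> 10101101
2. -> 11011111
3. -> 01110000
4. -> 11011000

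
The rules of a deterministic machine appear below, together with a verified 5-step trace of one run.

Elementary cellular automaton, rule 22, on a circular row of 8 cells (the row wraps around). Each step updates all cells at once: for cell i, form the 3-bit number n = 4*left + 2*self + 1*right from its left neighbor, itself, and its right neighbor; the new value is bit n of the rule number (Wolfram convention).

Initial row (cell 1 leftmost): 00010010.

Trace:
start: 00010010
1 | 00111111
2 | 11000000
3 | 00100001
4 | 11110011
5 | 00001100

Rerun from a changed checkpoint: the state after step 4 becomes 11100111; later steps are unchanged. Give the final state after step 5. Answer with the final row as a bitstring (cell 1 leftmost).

00011000

state after step 4 := 11100111
5 | 00011000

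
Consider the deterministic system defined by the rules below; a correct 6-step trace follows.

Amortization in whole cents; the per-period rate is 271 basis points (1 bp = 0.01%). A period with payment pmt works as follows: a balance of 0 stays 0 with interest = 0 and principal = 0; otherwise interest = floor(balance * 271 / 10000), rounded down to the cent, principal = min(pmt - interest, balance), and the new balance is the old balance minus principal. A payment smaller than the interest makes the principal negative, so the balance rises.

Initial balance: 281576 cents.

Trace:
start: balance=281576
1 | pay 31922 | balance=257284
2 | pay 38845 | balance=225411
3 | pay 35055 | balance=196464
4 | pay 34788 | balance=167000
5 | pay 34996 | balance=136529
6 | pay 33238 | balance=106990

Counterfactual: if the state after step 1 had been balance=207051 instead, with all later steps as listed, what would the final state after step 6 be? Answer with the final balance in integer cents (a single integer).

state after step 1 := balance=207051
2 | pay 38845 | balance=173817
3 | pay 35055 | balance=143472
4 | pay 34788 | balance=112572
5 | pay 34996 | balance=80626
6 | pay 33238 | balance=49572

49572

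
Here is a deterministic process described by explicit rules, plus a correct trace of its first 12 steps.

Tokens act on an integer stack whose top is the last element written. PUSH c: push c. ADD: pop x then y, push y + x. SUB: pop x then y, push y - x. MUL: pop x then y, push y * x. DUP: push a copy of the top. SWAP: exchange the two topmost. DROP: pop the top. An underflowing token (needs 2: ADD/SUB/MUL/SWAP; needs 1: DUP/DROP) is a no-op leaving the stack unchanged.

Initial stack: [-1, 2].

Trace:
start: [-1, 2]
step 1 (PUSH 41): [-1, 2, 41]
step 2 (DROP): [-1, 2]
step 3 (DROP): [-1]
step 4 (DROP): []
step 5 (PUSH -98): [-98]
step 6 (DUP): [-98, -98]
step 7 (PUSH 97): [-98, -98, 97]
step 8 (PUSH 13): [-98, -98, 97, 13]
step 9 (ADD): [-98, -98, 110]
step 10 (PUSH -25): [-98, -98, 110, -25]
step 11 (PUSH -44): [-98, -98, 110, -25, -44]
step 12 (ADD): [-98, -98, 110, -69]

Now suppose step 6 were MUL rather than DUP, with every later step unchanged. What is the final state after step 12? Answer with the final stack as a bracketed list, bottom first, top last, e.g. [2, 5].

(re-executing from step 6 with the substitution; state before step 6: [-98])
step 6 (MUL): [-98]
step 7 (PUSH 97): [-98, 97]
step 8 (PUSH 13): [-98, 97, 13]
step 9 (ADD): [-98, 110]
step 10 (PUSH -25): [-98, 110, -25]
step 11 (PUSH -44): [-98, 110, -25, -44]
step 12 (ADD): [-98, 110, -69]

[-98, 110, -69]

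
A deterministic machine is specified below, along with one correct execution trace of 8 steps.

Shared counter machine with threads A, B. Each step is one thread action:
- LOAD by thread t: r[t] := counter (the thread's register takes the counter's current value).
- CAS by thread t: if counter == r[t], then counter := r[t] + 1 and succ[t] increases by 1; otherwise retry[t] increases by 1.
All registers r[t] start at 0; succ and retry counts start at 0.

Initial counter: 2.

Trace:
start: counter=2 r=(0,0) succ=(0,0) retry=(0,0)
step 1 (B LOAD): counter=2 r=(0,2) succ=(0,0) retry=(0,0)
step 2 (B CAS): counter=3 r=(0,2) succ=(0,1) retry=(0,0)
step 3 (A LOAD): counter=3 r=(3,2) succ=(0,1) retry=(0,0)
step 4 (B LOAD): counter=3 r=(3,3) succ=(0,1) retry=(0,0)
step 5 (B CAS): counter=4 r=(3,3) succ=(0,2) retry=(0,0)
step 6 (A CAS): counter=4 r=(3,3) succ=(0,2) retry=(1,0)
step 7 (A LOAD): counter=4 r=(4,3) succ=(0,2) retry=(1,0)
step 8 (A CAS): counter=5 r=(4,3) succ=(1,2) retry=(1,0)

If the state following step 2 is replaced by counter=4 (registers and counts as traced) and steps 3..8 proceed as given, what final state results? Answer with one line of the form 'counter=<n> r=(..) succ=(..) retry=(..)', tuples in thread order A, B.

counter=6 r=(5,4) succ=(1,2) retry=(1,0)

state after step 2 := counter=4 r=(0,2) succ=(0,1) retry=(0,0)
step 3 (A LOAD): counter=4 r=(4,2) succ=(0,1) retry=(0,0)
step 4 (B LOAD): counter=4 r=(4,4) succ=(0,1) retry=(0,0)
step 5 (B CAS): counter=5 r=(4,4) succ=(0,2) retry=(0,0)
step 6 (A CAS): counter=5 r=(4,4) succ=(0,2) retry=(1,0)
step 7 (A LOAD): counter=5 r=(5,4) succ=(0,2) retry=(1,0)
step 8 (A CAS): counter=6 r=(5,4) succ=(1,2) retry=(1,0)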